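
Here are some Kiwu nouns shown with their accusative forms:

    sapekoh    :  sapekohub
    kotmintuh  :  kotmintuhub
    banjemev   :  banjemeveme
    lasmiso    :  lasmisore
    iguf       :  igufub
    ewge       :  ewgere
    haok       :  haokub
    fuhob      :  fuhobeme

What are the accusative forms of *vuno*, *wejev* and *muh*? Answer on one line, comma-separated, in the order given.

The pattern is voicing of the final sound: -ub when the stem ends in a voiceless consonant (*sapekoh*, *kotmintuh*, *iguf*, *haok*); -eme when the stem ends in a voiced consonant (*banjemev*, *fuhob*); -re when the stem ends in a vowel (*lasmiso*, *ewge*).
*vuno* — final sound /o/ (a vowel) → -re → *vunore*.
*wejev* — final sound /v/ (a voiced consonant) → -eme → *wejeveme*.
The final sound of *muh* is /h/, which is a voiceless consonant, so the suffix is -ub, giving *muhub*.

vunore, wejeveme, muhub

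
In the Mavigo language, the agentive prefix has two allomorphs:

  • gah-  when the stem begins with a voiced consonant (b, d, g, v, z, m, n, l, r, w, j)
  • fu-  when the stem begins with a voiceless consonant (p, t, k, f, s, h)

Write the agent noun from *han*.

fuhan

Since the first consonant of *han* is /h/ (voiceless), it takes fu-, giving *fuhan*.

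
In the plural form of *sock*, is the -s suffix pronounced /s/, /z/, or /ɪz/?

The stem *sock* ends in a voiceless non-sibilant consonant.
The plural suffix surfaces as /ɪz/ after sibilants, /s/ after other voiceless consonants, and /z/ after other voiced sounds.
So the plural -s on *sock* is pronounced /s/.

/s/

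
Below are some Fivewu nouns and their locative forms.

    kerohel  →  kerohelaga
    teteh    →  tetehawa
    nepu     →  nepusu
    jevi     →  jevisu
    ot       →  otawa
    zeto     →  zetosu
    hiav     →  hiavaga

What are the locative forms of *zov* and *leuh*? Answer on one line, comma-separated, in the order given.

zovaga, leuhawa

Looking at the final sound of each stem: -awa when the stem ends in a voiceless consonant (*teteh*, *ot*); -aga when the stem ends in a voiced consonant (*kerohel*, *hiav*); -su when the stem ends in a vowel (*nepu*, *jevi*, *zeto*).
*zov* — final sound /v/ (a voiced consonant) → -aga → *zovaga*.
Since the final sound of *leuh* is /h/ (a voiceless consonant), it takes -awa, giving *leuhawa*.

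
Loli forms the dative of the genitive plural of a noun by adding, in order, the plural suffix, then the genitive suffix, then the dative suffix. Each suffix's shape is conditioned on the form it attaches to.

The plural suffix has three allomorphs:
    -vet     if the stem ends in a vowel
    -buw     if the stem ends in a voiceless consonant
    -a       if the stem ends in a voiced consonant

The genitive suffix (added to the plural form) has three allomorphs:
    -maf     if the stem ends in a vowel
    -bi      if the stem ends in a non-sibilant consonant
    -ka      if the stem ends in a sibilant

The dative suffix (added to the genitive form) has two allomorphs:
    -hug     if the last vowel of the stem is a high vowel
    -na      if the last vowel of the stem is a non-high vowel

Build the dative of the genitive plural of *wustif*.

The final sound of *wustif* is /f/, which is a voiceless consonant, so the plural suffix is -buw, giving *wustifbuw*.
The plural form *wustifbuw* — final sound /w/ (a non-sibilant consonant) → -bi → *wustifbuwbi*.
The genitive form *wustifbuwbi*: last vowel = /i/, a high vowel → -hug → *wustifbuwbihug*.

wustifbuwbihug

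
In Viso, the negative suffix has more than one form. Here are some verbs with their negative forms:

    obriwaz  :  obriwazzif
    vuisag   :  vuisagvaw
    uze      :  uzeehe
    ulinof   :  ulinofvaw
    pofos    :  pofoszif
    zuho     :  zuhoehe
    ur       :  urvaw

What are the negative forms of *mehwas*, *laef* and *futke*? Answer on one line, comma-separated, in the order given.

mehwaszif, laefvaw, futkeehe

Looking at the final sound of each stem: -zif when the stem ends in a sibilant (*obriwaz*, *pofos*); -vaw when the stem ends in a non-sibilant consonant (*vuisag*, *ulinof*, *ur*); -ehe when the stem ends in a vowel (*uze*, *zuho*).
*mehwas*: final sound = /s/, a sibilant → -zif → *mehwaszif*.
*laef*: final sound = /f/, a non-sibilant consonant → -vaw → *laefvaw*.
The final sound of *futke* is /e/, which is a vowel, so the suffix is -ehe, giving *futkeehe*.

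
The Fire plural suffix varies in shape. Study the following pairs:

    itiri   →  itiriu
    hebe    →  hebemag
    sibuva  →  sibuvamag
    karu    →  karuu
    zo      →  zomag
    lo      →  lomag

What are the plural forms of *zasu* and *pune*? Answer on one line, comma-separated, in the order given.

zasuu, punemag

The pattern is height harmony: -u when the last vowel of the stem is a high vowel (*itiri*, *karu*); -mag when the last vowel of the stem is a non-high vowel (*hebe*, *sibuva*, *zo*, *lo*).
Since the last vowel of *zasu* is /u/ (a high vowel), it takes -u, giving *zasuu*.
Since the last vowel of *pune* is /e/ (a non-high vowel), it takes -mag, giving *punemag*.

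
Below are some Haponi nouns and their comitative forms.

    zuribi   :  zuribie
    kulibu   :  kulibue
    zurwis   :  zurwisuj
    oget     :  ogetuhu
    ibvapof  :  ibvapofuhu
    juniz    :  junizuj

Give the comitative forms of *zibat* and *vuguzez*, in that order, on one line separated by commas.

zibatuhu, vuguzezuj

Looking at the final sound of each stem: -uj when the stem ends in a sibilant (*zurwis*, *juniz*); -uhu when the stem ends in a non-sibilant consonant (*oget*, *ibvapof*); -e when the stem ends in a vowel (*zuribi*, *kulibu*).
*zibat* — final sound /t/ (a non-sibilant consonant) → -uhu → *zibatuhu*.
*vuguzez* — final sound /z/ (a sibilant) → -uj → *vuguzezuj*.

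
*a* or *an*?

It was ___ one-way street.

The indefinite article is chosen by the initial *sound* of the following word, not its spelling.
*one-way* begins with the sound /wʌ/ (*one* pronounced /wʌn/) — a consonant sound.
So the article is *a*: It was a one-way street.

a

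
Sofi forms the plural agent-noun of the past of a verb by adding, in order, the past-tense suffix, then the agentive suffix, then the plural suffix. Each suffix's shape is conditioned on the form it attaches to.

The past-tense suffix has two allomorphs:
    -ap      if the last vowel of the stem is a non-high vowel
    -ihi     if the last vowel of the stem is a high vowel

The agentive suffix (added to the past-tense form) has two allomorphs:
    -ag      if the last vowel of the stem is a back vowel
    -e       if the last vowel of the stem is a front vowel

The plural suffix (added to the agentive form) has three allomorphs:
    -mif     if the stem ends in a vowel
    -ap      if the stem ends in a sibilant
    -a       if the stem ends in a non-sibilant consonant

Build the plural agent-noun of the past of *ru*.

Since the last vowel of *ru* is /u/ (a high vowel), it takes -ihi, giving *ruihi*.
The last vowel of the past-tense form *ruihi* is /i/, which is a front vowel, so the agentive suffix is -e, giving *ruihie*.
The agentive form *ruihie* — final sound /e/ (a vowel) → -mif → *ruihiemif*.

ruihiemif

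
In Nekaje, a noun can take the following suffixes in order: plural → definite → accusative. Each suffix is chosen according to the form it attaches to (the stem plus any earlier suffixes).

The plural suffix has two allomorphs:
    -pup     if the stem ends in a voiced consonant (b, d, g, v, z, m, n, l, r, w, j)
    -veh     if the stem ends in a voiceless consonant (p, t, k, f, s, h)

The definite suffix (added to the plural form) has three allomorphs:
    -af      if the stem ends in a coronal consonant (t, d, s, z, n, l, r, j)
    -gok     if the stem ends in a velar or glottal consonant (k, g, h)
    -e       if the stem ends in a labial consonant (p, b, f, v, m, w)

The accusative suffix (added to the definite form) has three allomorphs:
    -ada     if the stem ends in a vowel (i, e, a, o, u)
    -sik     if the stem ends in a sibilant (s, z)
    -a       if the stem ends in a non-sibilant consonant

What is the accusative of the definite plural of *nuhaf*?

nuhafvehgoka

Since the final consonant of *nuhaf* is /f/ (voiceless), it takes -veh, giving *nuhafveh*.
The final consonant of the plural form *nuhafveh* is /h/, which is velar/glottal, so the definite suffix is -gok, giving *nuhafvehgok*.
The final sound of the definite form *nuhafvehgok* is /k/, which is a non-sibilant consonant, so the accusative suffix is -a, giving *nuhafvehgoka*.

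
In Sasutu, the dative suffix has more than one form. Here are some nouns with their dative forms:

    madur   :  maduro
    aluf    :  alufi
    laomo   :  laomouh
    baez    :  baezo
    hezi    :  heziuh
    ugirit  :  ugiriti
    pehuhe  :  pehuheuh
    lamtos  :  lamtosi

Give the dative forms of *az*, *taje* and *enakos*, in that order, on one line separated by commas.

azo, tajeuh, enakosi

Looking at the final sound of each stem: -i when the stem ends in a voiceless consonant (*aluf*, *ugirit*, *lamtos*); -o when the stem ends in a voiced consonant (*madur*, *baez*); -uh when the stem ends in a vowel (*laomo*, *hezi*, *pehuhe*).
*az*: final sound = /z/, a voiced consonant → -o → *azo*.
Since the final sound of *taje* is /e/ (a vowel), it takes -uh, giving *tajeuh*.
*enakos* — final sound /s/ (a voiceless consonant) → -i → *enakosi*.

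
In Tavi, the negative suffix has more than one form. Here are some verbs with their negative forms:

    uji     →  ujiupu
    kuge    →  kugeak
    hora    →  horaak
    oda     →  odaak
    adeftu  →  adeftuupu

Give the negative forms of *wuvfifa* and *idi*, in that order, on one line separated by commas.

The pattern is height harmony: -upu when the last vowel of the stem is a high vowel (*uji*, *adeftu*); -ak when the last vowel of the stem is a non-high vowel (*kuge*, *hora*, *oda*).
The last vowel of *wuvfifa* is /a/, which is a non-high vowel, so the suffix is -ak, giving *wuvfifaak*.
Since the last vowel of *idi* is /i/ (a high vowel), it takes -upu, giving *idiupu*.

wuvfifaak, idiupu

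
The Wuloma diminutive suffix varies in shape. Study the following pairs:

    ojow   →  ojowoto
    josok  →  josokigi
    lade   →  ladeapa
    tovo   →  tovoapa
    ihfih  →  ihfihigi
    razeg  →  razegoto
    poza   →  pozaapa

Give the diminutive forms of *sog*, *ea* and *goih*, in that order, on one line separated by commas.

The suffix is conditioned by the final sound: -igi when the stem ends in a voiceless consonant (*josok*, *ihfih*); -oto when the stem ends in a voiced consonant (*ojow*, *razeg*); -apa when the stem ends in a vowel (*lade*, *tovo*, *poza*).
Since the final sound of *sog* is /g/ (a voiced consonant), it takes -oto, giving *sogoto*.
Since the final sound of *ea* is /a/ (a vowel), it takes -apa, giving *eaapa*.
*goih* — final sound /h/ (a voiceless consonant) → -igi → *goihigi*.

sogoto, eaapa, goihigi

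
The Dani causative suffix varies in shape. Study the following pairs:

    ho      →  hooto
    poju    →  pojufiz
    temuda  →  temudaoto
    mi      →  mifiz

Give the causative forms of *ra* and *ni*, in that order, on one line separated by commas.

raoto, nifiz

The suffix is conditioned by the last vowel: -fiz when the last vowel of the stem is a high vowel (*poju*, *mi*); -oto when the last vowel of the stem is a non-high vowel (*ho*, *temuda*).
Since the last vowel of *ra* is /a/ (a non-high vowel), it takes -oto, giving *raoto*.
*ni*: last vowel = /i/, a high vowel → -fiz → *nifiz*.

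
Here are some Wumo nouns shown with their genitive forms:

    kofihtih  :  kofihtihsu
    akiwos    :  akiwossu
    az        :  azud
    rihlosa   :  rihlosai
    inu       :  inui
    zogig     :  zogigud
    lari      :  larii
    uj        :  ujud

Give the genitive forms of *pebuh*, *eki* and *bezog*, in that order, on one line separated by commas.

pebuhsu, ekii, bezogud

The pattern is voicing of the final sound: -su when the stem ends in a voiceless consonant (*kofihtih*, *akiwos*); -ud when the stem ends in a voiced consonant (*az*, *zogig*, *uj*); -i when the stem ends in a vowel (*rihlosa*, *inu*, *lari*).
The final sound of *pebuh* is /h/, which is a voiceless consonant, so the suffix is -su, giving *pebuhsu*.
The final sound of *eki* is /i/, which is a vowel, so the suffix is -i, giving *ekii*.
*bezog* — final sound /g/ (a voiced consonant) → -ud → *bezogud*.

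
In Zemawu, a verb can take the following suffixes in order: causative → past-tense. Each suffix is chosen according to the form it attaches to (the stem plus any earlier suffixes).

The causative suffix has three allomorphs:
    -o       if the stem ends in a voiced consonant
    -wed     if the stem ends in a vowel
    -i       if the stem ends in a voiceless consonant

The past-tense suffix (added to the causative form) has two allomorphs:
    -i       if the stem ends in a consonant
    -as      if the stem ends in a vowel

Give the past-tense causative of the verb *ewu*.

Since the final sound of *ewu* is /u/ (a vowel), it takes -wed, giving *ewuwed*.
The final sound of the causative form *ewuwed* is /d/, which is a consonant, so the past-tense suffix is -i, giving *ewuwedi*.

ewuwedi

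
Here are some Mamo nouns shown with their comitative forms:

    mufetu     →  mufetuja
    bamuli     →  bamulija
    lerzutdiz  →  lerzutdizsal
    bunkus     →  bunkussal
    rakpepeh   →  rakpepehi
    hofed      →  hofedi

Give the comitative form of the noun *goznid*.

The pattern is sibilance of the final sound: -sal when the stem ends in a sibilant (*lerzutdiz*, *bunkus*); -i when the stem ends in a non-sibilant consonant (*rakpepeh*, *hofed*); -ja when the stem ends in a vowel (*mufetu*, *bamuli*).
*goznid* — final sound /d/ (a non-sibilant consonant) → -i → *goznidi*.

goznidi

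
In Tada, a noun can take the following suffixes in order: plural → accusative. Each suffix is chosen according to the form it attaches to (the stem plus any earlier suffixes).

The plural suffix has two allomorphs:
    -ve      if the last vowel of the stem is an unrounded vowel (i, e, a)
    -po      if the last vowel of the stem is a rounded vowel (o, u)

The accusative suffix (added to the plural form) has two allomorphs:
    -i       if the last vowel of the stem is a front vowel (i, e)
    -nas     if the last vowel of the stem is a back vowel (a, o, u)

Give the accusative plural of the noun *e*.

*e*: last vowel = /e/, an unrounded vowel → -ve → *eve*.
The plural form *eve* — last vowel /e/ (a front vowel) → -i → *evei*.

evei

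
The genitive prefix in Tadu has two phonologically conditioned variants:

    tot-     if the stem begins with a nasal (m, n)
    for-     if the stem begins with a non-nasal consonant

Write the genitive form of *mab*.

*mab*: first consonant = /m/, a nasal → tot- → *totmab*.

totmab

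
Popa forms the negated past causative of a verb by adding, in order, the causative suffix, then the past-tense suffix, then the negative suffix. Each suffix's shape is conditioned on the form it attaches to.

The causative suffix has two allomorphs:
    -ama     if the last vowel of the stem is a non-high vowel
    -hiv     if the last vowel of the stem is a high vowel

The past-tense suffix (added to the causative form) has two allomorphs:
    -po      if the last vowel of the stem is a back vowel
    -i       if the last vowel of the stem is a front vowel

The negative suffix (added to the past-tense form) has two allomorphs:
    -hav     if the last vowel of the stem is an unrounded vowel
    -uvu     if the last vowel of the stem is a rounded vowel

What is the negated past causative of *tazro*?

tazroamapouvu

*tazro* — last vowel /o/ (a non-high vowel) → -ama → *tazroama*.
The causative form *tazroama*: last vowel = /a/, a back vowel → -po → *tazroamapo*.
The last vowel of the past-tense form *tazroamapo* is /o/, which is a rounded vowel, so the negative suffix is -uvu, giving *tazroamapouvu*.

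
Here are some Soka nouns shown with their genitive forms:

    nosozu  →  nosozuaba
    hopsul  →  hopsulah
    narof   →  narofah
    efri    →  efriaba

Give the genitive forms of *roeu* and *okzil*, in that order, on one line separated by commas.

roeuaba, okzilah

The pattern is consonant vs. vowel: -ah when the stem ends in a consonant (*hopsul*, *narof*); -aba when the stem ends in a vowel (*nosozu*, *efri*).
*roeu* — final sound /u/ (a vowel) → -aba → *roeuaba*.
*okzil*: final sound = /l/, a consonant → -ah → *okzilah*.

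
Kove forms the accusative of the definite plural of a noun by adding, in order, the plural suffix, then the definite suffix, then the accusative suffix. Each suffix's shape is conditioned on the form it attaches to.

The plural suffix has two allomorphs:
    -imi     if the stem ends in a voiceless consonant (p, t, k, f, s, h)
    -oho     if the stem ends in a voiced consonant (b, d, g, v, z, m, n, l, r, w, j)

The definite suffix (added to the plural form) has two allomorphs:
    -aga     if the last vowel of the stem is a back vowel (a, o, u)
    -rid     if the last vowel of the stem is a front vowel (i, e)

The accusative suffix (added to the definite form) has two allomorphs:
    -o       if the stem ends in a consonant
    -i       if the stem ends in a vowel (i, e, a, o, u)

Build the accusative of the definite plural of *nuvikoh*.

nuvikohimirido

*nuvikoh*: final consonant = /h/, voiceless → -imi → *nuvikohimi*.
The plural form *nuvikohimi*: last vowel = /i/, a front vowel → -rid → *nuvikohimirid*.
The definite form *nuvikohimirid*: final sound = /d/, a consonant → -o → *nuvikohimirido*.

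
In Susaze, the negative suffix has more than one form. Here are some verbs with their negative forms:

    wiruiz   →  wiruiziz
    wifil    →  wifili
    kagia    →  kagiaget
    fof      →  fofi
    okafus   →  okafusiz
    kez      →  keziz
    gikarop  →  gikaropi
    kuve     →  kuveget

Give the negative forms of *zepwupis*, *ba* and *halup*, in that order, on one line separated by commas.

The pattern is sibilance of the final sound: -iz when the stem ends in a sibilant (*wiruiz*, *okafus*, *kez*); -i when the stem ends in a non-sibilant consonant (*wifil*, *fof*, *gikarop*); -get when the stem ends in a vowel (*kagia*, *kuve*).
The final sound of *zepwupis* is /s/, which is a sibilant, so the suffix is -iz, giving *zepwupisiz*.
Since the final sound of *ba* is /a/ (a vowel), it takes -get, giving *baget*.
*halup* — final sound /p/ (a non-sibilant consonant) → -i → *halupi*.

zepwupisiz, baget, halupi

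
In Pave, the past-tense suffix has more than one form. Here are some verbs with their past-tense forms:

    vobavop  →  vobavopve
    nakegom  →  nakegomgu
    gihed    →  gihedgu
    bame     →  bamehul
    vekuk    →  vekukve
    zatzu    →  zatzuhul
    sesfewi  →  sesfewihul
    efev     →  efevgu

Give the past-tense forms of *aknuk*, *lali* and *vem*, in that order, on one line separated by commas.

aknukve, lalihul, vemgu

The pattern is voicing of the final sound: -ve when the stem ends in a voiceless consonant (*vobavop*, *vekuk*); -gu when the stem ends in a voiced consonant (*nakegom*, *gihed*, *efev*); -hul when the stem ends in a vowel (*bame*, *zatzu*, *sesfewi*).
*aknuk*: final sound = /k/, a voiceless consonant → -ve → *aknukve*.
Since the final sound of *lali* is /i/ (a vowel), it takes -hul, giving *lalihul*.
*vem*: final sound = /m/, a voiced consonant → -gu → *vemgu*.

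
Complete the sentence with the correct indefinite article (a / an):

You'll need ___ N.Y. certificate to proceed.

an

The indefinite article is chosen by the initial *sound* of the following word, not its spelling.
The initialism *N.Y.* is read letter by letter; the first letter, N, is pronounced /ɛn/, which begins with a vowel sound.
So the article is *an*: You'll need an N.Y. certificate to proceed.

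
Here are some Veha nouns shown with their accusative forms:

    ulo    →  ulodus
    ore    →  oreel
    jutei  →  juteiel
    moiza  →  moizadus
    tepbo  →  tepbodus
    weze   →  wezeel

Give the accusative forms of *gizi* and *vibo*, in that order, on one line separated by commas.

giziel, vibodus

The pattern is front/back vowel harmony: -el when the last vowel of the stem is a front vowel (*ore*, *jutei*, *weze*); -dus when the last vowel of the stem is a back vowel (*ulo*, *moiza*, *tepbo*).
The last vowel of *gizi* is /i/, which is a front vowel, so the suffix is -el, giving *giziel*.
The last vowel of *vibo* is /o/, which is a back vowel, so the suffix is -dus, giving *vibodus*.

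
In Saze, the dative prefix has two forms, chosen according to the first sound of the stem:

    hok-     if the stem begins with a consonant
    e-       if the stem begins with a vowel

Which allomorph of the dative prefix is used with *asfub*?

*asfub*: first sound = /a/, a vowel → e-.

e-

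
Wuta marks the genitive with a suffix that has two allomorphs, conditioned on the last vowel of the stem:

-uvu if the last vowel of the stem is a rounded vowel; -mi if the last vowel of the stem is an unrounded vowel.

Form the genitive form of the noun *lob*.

*lob* — last vowel /o/ (a rounded vowel) → -uvu → *lobuvu*.

lobuvu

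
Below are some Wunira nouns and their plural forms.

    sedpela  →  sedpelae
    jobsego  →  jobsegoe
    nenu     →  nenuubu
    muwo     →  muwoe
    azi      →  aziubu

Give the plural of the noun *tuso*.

tusoe

The suffix is conditioned by the last vowel: -ubu when the last vowel of the stem is a high vowel (*nenu*, *azi*); -e when the last vowel of the stem is a non-high vowel (*sedpela*, *jobsego*, *muwo*).
*tuso*: last vowel = /o/, a non-high vowel → -e → *tusoe*.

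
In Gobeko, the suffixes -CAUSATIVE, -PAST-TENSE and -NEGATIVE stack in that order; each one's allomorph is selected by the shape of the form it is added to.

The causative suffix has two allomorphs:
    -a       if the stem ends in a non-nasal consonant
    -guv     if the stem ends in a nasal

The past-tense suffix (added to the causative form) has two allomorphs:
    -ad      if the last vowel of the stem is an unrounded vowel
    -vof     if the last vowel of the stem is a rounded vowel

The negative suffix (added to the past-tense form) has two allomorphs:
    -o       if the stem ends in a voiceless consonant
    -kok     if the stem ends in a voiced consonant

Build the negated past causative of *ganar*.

Since the final consonant of *ganar* is /r/ (non-nasal), it takes -a, giving *ganara*.
The last vowel of the causative form *ganara* is /a/, which is an unrounded vowel, so the past-tense suffix is -ad, giving *ganaraad*.
The past-tense form *ganaraad* — final consonant /d/ (voiced) → -kok → *ganaraadkok*.

ganaraadkok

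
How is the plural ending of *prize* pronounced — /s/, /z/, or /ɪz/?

The stem *prize* ends in a sibilant (/s, z, ʃ, ʒ, tʃ, dʒ/).
The plural suffix surfaces as /ɪz/ after sibilants, /s/ after other voiceless consonants, and /z/ after other voiced sounds.
So the plural -s on *prize* is pronounced /ɪz/.

/ɪz/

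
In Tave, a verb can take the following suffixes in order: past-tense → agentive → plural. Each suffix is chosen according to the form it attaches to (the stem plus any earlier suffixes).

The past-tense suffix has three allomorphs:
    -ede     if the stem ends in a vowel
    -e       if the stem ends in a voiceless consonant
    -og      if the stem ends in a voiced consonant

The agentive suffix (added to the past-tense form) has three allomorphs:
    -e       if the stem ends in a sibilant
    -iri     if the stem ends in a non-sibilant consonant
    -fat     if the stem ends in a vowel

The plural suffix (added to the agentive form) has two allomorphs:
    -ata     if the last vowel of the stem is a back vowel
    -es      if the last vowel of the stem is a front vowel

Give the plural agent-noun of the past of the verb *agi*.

The final sound of *agi* is /i/, which is a vowel, so the past-tense suffix is -ede, giving *agiede*.
The final sound of the past-tense form *agiede* is /e/, which is a vowel, so the agentive suffix is -fat, giving *agiedefat*.
The last vowel of the agentive form *agiedefat* is /a/, which is a back vowel, so the plural suffix is -ata, giving *agiedefatata*.

agiedefatata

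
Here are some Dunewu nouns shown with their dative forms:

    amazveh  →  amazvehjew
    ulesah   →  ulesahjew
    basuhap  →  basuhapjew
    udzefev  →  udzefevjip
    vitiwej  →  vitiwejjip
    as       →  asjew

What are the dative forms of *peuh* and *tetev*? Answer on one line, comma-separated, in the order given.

The suffix is conditioned by the final consonant: -jew when the stem ends in a voiceless consonant (*amazveh*, *ulesah*, *basuhap*, *as*); -jip when the stem ends in a voiced consonant (*udzefev*, *vitiwej*).
*peuh* — final consonant /h/ (voiceless) → -jew → *peuhjew*.
*tetev* — final consonant /v/ (voiced) → -jip → *tetevjip*.

peuhjew, tetevjip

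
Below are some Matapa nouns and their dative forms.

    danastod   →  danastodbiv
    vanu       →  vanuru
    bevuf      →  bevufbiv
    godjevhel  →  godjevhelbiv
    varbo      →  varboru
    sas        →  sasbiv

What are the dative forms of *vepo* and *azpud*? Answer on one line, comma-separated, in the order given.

The alternation tracks the final sound of the stem — -biv when the stem ends in a consonant (*danastod*, *bevuf*, *godjevhel*, *sas*); -ru when the stem ends in a vowel (*vanu*, *varbo*).
Since the final sound of *vepo* is /o/ (a vowel), it takes -ru, giving *veporu*.
*azpud*: final sound = /d/, a consonant → -biv → *azpudbiv*.

veporu, azpudbiv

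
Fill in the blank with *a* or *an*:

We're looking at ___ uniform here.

The indefinite article is chosen by the initial *sound* of the following word, not its spelling.
*uniform* begins with the sound /juː/ (u pronounced /juː/) — a consonant sound.
So the article is *a*: We're looking at a uniform here.

a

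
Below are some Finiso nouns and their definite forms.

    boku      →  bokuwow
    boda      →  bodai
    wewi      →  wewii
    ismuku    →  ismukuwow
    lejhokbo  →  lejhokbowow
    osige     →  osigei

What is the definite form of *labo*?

The pattern is rounding harmony: -wow when the last vowel of the stem is a rounded vowel (*boku*, *ismuku*, *lejhokbo*); -i when the last vowel of the stem is an unrounded vowel (*boda*, *wewi*, *osige*).
Since the last vowel of *labo* is /o/ (a rounded vowel), it takes -wow, giving *labowow*.

labowow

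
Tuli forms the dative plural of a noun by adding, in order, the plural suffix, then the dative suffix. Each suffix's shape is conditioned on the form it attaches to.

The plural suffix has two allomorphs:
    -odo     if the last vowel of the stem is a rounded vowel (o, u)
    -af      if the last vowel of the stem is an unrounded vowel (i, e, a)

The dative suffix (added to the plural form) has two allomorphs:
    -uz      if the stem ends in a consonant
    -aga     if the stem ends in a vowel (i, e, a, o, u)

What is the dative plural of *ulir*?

*ulir*: last vowel = /i/, an unrounded vowel → -af → *uliraf*.
Since the final sound of the plural form *uliraf* is /f/ (a consonant), it takes -uz, giving *ulirafuz*.

ulirafuz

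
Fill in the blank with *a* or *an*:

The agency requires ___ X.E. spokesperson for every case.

an

The indefinite article is chosen by the initial *sound* of the following word, not its spelling.
The initialism *X.E.* is read letter by letter; the first letter, X, is pronounced /ɛks/, which begins with a vowel sound.
So the article is *an*: The agency requires an X.E. spokesperson for every case.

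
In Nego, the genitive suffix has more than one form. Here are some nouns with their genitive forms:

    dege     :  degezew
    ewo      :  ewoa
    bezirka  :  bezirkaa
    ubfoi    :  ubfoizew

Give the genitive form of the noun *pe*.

pezew

Looking at the last vowel of each stem: -zew when the last vowel of the stem is a front vowel (*dege*, *ubfoi*); -a when the last vowel of the stem is a back vowel (*ewo*, *bezirka*).
The last vowel of *pe* is /e/, which is a front vowel, so the suffix is -zew, giving *pezew*.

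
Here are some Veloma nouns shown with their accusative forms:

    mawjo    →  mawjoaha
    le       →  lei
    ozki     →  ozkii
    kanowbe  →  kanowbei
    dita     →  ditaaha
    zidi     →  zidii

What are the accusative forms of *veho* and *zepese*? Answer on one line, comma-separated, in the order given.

vehoaha, zepesei

The alternation tracks the last vowel of the stem — -i when the last vowel of the stem is a front vowel (*le*, *ozki*, *kanowbe*, *zidi*); -aha when the last vowel of the stem is a back vowel (*mawjo*, *dita*).
Since the last vowel of *veho* is /o/ (a back vowel), it takes -aha, giving *vehoaha*.
*zepese* — last vowel /e/ (a front vowel) → -i → *zepesei*.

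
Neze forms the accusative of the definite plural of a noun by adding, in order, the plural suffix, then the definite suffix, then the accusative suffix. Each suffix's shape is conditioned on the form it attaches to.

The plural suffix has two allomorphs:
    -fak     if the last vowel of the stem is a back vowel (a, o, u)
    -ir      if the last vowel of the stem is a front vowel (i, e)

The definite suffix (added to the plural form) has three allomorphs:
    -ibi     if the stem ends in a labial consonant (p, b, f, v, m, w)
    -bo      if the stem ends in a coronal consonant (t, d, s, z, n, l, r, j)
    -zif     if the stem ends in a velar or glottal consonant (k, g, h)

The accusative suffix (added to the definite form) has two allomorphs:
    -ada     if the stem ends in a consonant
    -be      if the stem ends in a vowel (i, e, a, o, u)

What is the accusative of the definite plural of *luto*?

Since the last vowel of *luto* is /o/ (a back vowel), it takes -fak, giving *lutofak*.
The plural form *lutofak* — final consonant /k/ (velar/glottal) → -zif → *lutofakzif*.
The definite form *lutofakzif*: final sound = /f/, a consonant → -ada → *lutofakzifada*.

lutofakzifada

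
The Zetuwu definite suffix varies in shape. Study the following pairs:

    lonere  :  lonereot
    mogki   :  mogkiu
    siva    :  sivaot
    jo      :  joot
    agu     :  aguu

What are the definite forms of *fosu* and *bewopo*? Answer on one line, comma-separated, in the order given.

The suffix is conditioned by the last vowel: -u when the last vowel of the stem is a high vowel (*mogki*, *agu*); -ot when the last vowel of the stem is a non-high vowel (*lonere*, *siva*, *jo*).
*fosu*: last vowel = /u/, a high vowel → -u → *fosuu*.
*bewopo* — last vowel /o/ (a non-high vowel) → -ot → *bewopoot*.

fosuu, bewopoot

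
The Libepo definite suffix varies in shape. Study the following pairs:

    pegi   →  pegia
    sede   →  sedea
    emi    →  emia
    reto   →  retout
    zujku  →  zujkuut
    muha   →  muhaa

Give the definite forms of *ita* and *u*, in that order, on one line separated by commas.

The pattern is rounding harmony: -ut when the last vowel of the stem is a rounded vowel (*reto*, *zujku*); -a when the last vowel of the stem is an unrounded vowel (*pegi*, *sede*, *emi*, *muha*).
*ita*: last vowel = /a/, an unrounded vowel → -a → *itaa*.
The last vowel of *u* is /u/, which is a rounded vowel, so the suffix is -ut, giving *uut*.

itaa, uut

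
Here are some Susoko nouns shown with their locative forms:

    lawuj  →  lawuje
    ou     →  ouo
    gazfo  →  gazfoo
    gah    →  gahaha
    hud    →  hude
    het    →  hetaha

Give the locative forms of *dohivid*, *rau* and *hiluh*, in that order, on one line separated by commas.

dohivide, rauo, hiluhaha

The alternation tracks the final sound of the stem — -aha when the stem ends in a voiceless consonant (*gah*, *het*); -e when the stem ends in a voiced consonant (*lawuj*, *hud*); -o when the stem ends in a vowel (*ou*, *gazfo*).
*dohivid*: final sound = /d/, a voiced consonant → -e → *dohivide*.
Since the final sound of *rau* is /u/ (a vowel), it takes -o, giving *rauo*.
*hiluh* — final sound /h/ (a voiceless consonant) → -aha → *hiluhaha*.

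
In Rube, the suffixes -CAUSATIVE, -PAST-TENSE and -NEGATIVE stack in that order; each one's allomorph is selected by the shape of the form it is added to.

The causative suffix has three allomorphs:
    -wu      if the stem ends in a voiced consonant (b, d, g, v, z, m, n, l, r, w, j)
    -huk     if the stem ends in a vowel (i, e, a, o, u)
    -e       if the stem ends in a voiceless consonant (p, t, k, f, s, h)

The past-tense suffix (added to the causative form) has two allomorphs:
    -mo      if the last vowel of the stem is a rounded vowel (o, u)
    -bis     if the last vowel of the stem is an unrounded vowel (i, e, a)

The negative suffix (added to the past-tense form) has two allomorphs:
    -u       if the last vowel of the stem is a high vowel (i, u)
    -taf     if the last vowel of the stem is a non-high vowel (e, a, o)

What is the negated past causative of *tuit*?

tuitebisu

*tuit*: final sound = /t/, a voiceless consonant → -e → *tuite*.
The causative form *tuite*: last vowel = /e/, an unrounded vowel → -bis → *tuitebis*.
The last vowel of the past-tense form *tuitebis* is /i/, which is a high vowel, so the negative suffix is -u, giving *tuitebisu*.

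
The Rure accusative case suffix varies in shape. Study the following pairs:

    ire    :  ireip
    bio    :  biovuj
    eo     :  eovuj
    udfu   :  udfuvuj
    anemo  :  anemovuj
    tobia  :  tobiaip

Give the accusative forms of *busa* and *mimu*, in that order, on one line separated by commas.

busaip, mimuvuj

The suffix is conditioned by the last vowel: -vuj when the last vowel of the stem is a rounded vowel (*bio*, *eo*, *udfu*, *anemo*); -ip when the last vowel of the stem is an unrounded vowel (*ire*, *tobia*).
*busa* — last vowel /a/ (an unrounded vowel) → -ip → *busaip*.
*mimu*: last vowel = /u/, a rounded vowel → -vuj → *mimuvuj*.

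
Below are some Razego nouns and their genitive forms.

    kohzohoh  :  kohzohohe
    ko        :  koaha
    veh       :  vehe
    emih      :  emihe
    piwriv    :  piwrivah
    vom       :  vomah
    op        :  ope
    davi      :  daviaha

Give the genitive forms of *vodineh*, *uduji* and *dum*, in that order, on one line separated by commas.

vodinehe, udujiaha, dumah

The pattern is voicing of the final sound: -e when the stem ends in a voiceless consonant (*kohzohoh*, *veh*, *emih*, *op*); -ah when the stem ends in a voiced consonant (*piwriv*, *vom*); -aha when the stem ends in a vowel (*ko*, *davi*).
Since the final sound of *vodineh* is /h/ (a voiceless consonant), it takes -e, giving *vodinehe*.
*uduji*: final sound = /i/, a vowel → -aha → *udujiaha*.
Since the final sound of *dum* is /m/ (a voiced consonant), it takes -ah, giving *dumah*.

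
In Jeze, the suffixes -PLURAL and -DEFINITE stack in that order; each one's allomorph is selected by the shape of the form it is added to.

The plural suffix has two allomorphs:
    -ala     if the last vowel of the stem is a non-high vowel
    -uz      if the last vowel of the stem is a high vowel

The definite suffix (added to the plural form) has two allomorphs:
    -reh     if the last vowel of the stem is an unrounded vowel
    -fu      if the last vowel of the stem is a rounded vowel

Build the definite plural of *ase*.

asealareh

*ase*: last vowel = /e/, a non-high vowel → -ala → *aseala*.
The last vowel of the plural form *aseala* is /a/, which is an unrounded vowel, so the definite suffix is -reh, giving *asealareh*.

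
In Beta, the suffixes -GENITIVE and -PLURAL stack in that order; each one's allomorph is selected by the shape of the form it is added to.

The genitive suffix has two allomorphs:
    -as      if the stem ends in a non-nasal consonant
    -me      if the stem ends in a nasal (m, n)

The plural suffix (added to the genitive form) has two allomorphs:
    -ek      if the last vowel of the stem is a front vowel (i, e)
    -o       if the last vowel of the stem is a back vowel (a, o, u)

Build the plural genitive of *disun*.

Since the final consonant of *disun* is /n/ (a nasal), it takes -me, giving *disunme*.
The genitive form *disunme*: last vowel = /e/, a front vowel → -ek → *disunmeek*.

disunmeek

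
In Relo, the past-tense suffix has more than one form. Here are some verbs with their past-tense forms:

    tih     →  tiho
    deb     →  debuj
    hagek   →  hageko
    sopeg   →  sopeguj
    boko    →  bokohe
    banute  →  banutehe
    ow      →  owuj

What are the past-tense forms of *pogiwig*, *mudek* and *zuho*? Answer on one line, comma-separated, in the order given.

pogiwiguj, mudeko, zuhohe

The alternation tracks the final sound of the stem — -o when the stem ends in a voiceless consonant (*tih*, *hagek*); -uj when the stem ends in a voiced consonant (*deb*, *sopeg*, *ow*); -he when the stem ends in a vowel (*boko*, *banute*).
The final sound of *pogiwig* is /g/, which is a voiced consonant, so the suffix is -uj, giving *pogiwiguj*.
*mudek* — final sound /k/ (a voiceless consonant) → -o → *mudeko*.
Since the final sound of *zuho* is /o/ (a vowel), it takes -he, giving *zuhohe*.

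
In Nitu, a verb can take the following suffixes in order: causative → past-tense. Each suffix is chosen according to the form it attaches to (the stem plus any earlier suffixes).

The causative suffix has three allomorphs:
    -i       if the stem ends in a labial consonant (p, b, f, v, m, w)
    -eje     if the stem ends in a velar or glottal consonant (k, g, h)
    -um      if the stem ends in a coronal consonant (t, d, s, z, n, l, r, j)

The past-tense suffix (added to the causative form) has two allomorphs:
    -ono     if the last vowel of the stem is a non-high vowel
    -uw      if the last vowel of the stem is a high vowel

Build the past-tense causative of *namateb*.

namatebiuw

The final consonant of *namateb* is /b/, which is labial, so the causative suffix is -i, giving *namatebi*.
The causative form *namatebi* — last vowel /i/ (a high vowel) → -uw → *namatebiuw*.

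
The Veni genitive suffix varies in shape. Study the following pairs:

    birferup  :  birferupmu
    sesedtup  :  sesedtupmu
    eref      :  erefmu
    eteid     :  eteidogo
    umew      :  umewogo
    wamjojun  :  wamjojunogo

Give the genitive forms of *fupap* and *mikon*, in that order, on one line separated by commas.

fupapmu, mikonogo

The alternation tracks the final consonant of the stem — -mu when the stem ends in a voiceless consonant (*birferup*, *sesedtup*, *eref*); -ogo when the stem ends in a voiced consonant (*eteid*, *umew*, *wamjojun*).
The final consonant of *fupap* is /p/, which is voiceless, so the suffix is -mu, giving *fupapmu*.
*mikon* — final consonant /n/ (voiced) → -ogo → *mikonogo*.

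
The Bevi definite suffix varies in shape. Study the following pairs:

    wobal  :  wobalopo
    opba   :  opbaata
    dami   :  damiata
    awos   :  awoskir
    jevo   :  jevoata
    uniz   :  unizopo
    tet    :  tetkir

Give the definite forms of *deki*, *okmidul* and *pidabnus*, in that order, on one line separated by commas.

The alternation tracks the final sound of the stem — -kir when the stem ends in a voiceless consonant (*awos*, *tet*); -opo when the stem ends in a voiced consonant (*wobal*, *uniz*); -ata when the stem ends in a vowel (*opba*, *dami*, *jevo*).
Since the final sound of *deki* is /i/ (a vowel), it takes -ata, giving *dekiata*.
The final sound of *okmidul* is /l/, which is a voiced consonant, so the suffix is -opo, giving *okmidulopo*.
*pidabnus*: final sound = /s/, a voiceless consonant → -kir → *pidabnuskir*.

dekiata, okmidulopo, pidabnuskir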